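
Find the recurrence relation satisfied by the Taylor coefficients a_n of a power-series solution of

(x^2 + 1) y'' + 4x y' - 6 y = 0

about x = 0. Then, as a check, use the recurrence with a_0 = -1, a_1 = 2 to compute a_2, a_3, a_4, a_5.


Substitute y = sum_n a_n x^n.
(1 + 1 x^2) y'' contributes (n+2)(n+1) a_{n+2} + n(n-1) a_n at x^n.
4 x y'(x) contributes 4 n a_n at x^n.
-6 y(x) contributes -6 a_n at x^n.
Matching x^n: (n+2)(n+1) a_{n+2} + (n(n-1) + 4 n - 6) a_n = 0.
Thus a_{n+2} = (-n(n-1) - 4 n + 6) / ((n+1)(n+2)) * a_n.

Check with a_0 = -1, a_1 = 2 (apply the recurrence for n = 0, 1, 2, 3): a_0 = -1, a_1 = 2, a_2 = -3, a_3 = 2/3, a_4 = 1, a_5 = -2/5.

a_(n+2) = (-n(n-1) - 4 n + 6) / ((n+1)(n+2)) * a_n; check: a_0 = -1, a_1 = 2, a_2 = -3, a_3 = 2/3, a_4 = 1, a_5 = -2/5


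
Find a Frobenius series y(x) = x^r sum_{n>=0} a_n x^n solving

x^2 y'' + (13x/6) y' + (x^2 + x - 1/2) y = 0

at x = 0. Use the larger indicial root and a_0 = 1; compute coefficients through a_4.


Write in Frobenius form y'' + (p(x)/x) y' + (q(x)/x^2) y = 0:
  p(x) = 13/6,  q(x) = x^2 + x - 1/2.
Indicial equation: r(r-1) + (13/6) r + (-1/2) = 0 -> roots r_1 = 1/3, r_2 = -3/2.
Take r = r_1 = 1/3. Let y(x) = x^r sum_{n>=0} a_n x^n with a_0 = 1.
Substitute y = x^r sum a_n x^n and match x^{r+n}. The recurrence is
  D(n) a_n + 1 a_{n-1} + 1 a_{n-2} = 0,  where D(n) = (r+n)(r+n-1) + (13/6)(r+n) + (-1/2).
  a_n = [-1 a_{n-1} - 1 a_{n-2}] / D(n).
Since the indicial polynomial factors as (r - r_1)(r - r_2), D(n) = (r_1 + n - r_1)(r_1 + n - r_2) = n(n + 11/6).
Evaluating step by step (a_0 = 1):
  n = 1: D(1) = 1(1 + 11/6) = 17/6; numerator = -1(1) = -1; a_1 = (-1)/(17/6) = -6/17
  n = 2: D(2) = 2(2 + 11/6) = 23/3; numerator = -1(-6/17) - 1(1) = -11/17; a_2 = (-11/17)/(23/3) = -33/391
  n = 3: D(3) = 3(3 + 11/6) = 29/2; numerator = -1(-33/391) - 1(-6/17) = 171/391; a_3 = (171/391)/(29/2) = 342/11339
  n = 4: D(4) = 4(4 + 11/6) = 70/3; numerator = -1(342/11339) - 1(-33/391) = 615/11339; a_4 = (615/11339)/(70/3) = 369/158746

r = 1/3; a_0 = 1; a_1 = -6/17; a_2 = -33/391; a_3 = 342/11339; a_4 = 369/158746


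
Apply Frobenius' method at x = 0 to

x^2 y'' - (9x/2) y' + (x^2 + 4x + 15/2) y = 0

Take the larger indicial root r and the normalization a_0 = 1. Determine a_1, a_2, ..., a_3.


Write in Frobenius form y'' + (p(x)/x) y' + (q(x)/x^2) y = 0:
  p(x) = -9/2,  q(x) = x^2 + 4x + 15/2.
Indicial equation: r(r-1) + (-9/2) r + (15/2) = 0 -> roots r_1 = 3, r_2 = 5/2.
Take r = r_1 = 3. Let y(x) = x^r sum_{n>=0} a_n x^n with a_0 = 1.
Substitute y = x^r sum a_n x^n and match x^{r+n}. The recurrence is
  D(n) a_n + 4 a_{n-1} + 1 a_{n-2} = 0,  where D(n) = (r+n)(r+n-1) + (-9/2)(r+n) + (15/2).
  a_n = [-4 a_{n-1} - 1 a_{n-2}] / D(n).
Since the indicial polynomial factors as (r - r_1)(r - r_2), D(n) = (r_1 + n - r_1)(r_1 + n - r_2) = n(n + 1/2).
Evaluating step by step (a_0 = 1):
  n = 1: D(1) = 1(1 + 1/2) = 3/2; numerator = -4(1) = -4; a_1 = (-4)/(3/2) = -8/3
  n = 2: D(2) = 2(2 + 1/2) = 5; numerator = -4(-8/3) - 1(1) = 29/3; a_2 = (29/3)/(5) = 29/15
  n = 3: D(3) = 3(3 + 1/2) = 21/2; numerator = -4(29/15) - 1(-8/3) = -76/15; a_3 = (-76/15)/(21/2) = -152/315

r = 3; a_0 = 1; a_1 = -8/3; a_2 = 29/15; a_3 = -152/315


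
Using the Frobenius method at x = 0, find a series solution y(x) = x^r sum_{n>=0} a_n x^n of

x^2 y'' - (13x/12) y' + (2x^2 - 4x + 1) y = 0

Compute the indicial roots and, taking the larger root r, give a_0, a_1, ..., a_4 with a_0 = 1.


Write in Frobenius form y'' + (p(x)/x) y' + (q(x)/x^2) y = 0:
  p(x) = -13/12,  q(x) = 2x^2 - 4x + 1.
Indicial equation: r(r-1) + (-13/12) r + (1) = 0 -> roots r_1 = 4/3, r_2 = 3/4.
Take r = r_1 = 4/3. Let y(x) = x^r sum_{n>=0} a_n x^n with a_0 = 1.
Substitute y = x^r sum a_n x^n and match x^{r+n}. The recurrence is
  D(n) a_n - 4 a_{n-1} + 2 a_{n-2} = 0,  where D(n) = (r+n)(r+n-1) + (-13/12)(r+n) + (1).
  a_n = [4 a_{n-1} - 2 a_{n-2}] / D(n).
Since the indicial polynomial factors as (r - r_1)(r - r_2), D(n) = (r_1 + n - r_1)(r_1 + n - r_2) = n(n + 7/12).
Evaluating step by step (a_0 = 1):
  n = 1: D(1) = 1(1 + 7/12) = 19/12; numerator = 4(1) = 4; a_1 = (4)/(19/12) = 48/19
  n = 2: D(2) = 2(2 + 7/12) = 31/6; numerator = 4(48/19) - 2(1) = 154/19; a_2 = (154/19)/(31/6) = 924/589
  n = 3: D(3) = 3(3 + 7/12) = 43/4; numerator = 4(924/589) - 2(48/19) = 720/589; a_3 = (720/589)/(43/4) = 2880/25327
  n = 4: D(4) = 4(4 + 7/12) = 55/3; numerator = 4(2880/25327) - 2(924/589) = -3576/1333; a_4 = (-3576/1333)/(55/3) = -10728/73315

r = 4/3; a_0 = 1; a_1 = 48/19; a_2 = 924/589; a_3 = 2880/25327; a_4 = -10728/73315


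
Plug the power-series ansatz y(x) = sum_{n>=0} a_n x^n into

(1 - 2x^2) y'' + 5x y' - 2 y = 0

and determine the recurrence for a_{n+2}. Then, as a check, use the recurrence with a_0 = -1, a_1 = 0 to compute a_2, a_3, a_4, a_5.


Substitute y = sum_n a_n x^n.
(1 - 2 x^2) y'' contributes (n+2)(n+1) a_{n+2} - 2 n(n-1) a_n at x^n.
5 x y'(x) contributes 5 n a_n at x^n.
-2 y(x) contributes -2 a_n at x^n.
Matching x^n: (n+2)(n+1) a_{n+2} + (-2 n(n-1) + 5 n - 2) a_n = 0.
Thus a_{n+2} = (2 n(n-1) - 5 n + 2) / ((n+1)(n+2)) * a_n.

Check with a_0 = -1, a_1 = 0 (apply the recurrence for n = 0, 1, 2, 3): a_0 = -1, a_1 = 0, a_2 = -1, a_3 = 0, a_4 = 1/3, a_5 = 0.

a_(n+2) = (2 n(n-1) - 5 n + 2) / ((n+1)(n+2)) * a_n; check: a_0 = -1, a_1 = 0, a_2 = -1, a_3 = 0, a_4 = 1/3, a_5 = 0


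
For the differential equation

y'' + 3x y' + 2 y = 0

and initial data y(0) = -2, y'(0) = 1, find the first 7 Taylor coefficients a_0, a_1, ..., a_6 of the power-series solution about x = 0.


Ansatz: y(x) = sum_{n>=0} a_n x^n, so y'(x) = sum_{n>=1} n a_n x^(n-1) and y''(x) = sum_{n>=2} n(n-1) a_n x^(n-2).
Substitute into P(x) y'' + Q(x) y' + R(x) y = 0 with P(x) = 1, Q(x) = 3x, R(x) = 2, and match powers of x.
Initial conditions: a_0 = -2, a_1 = 1.
Setting the coefficient of each power of x to zero and solving order by order (substituting the coefficients already found):
  x^0: 2 a_2 + 2 a_0 = 0  ->  2 a_2 = -2 a_0 = 4  ->  a_2 = 2
  x^1: 6 a_3 + 5 a_1 = 0  ->  6 a_3 = -5 a_1 = -5  ->  a_3 = -5/6
  x^2: 12 a_4 + 8 a_2 = 0  ->  12 a_4 = -8 a_2 = -16  ->  a_4 = -4/3
  x^3: 20 a_5 + 11 a_3 = 0  ->  20 a_5 = -11 a_3 = 55/6  ->  a_5 = 11/24
  x^4: 30 a_6 + 14 a_4 = 0  ->  30 a_6 = -14 a_4 = 56/3  ->  a_6 = 28/45
Truncated series: y(x) = -2 + x + 2 x^2 - (5/6) x^3 - (4/3) x^4 + (11/24) x^5 + (28/45) x^6 + O(x^7).

a_0 = -2; a_1 = 1; a_2 = 2; a_3 = -5/6; a_4 = -4/3; a_5 = 11/24; a_6 = 28/45


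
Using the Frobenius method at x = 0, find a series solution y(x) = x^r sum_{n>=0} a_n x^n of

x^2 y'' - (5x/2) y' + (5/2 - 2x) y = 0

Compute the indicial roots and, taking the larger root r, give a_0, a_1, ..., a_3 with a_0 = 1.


Write in Frobenius form y'' + (p(x)/x) y' + (q(x)/x^2) y = 0:
  p(x) = -5/2,  q(x) = 5/2 - 2x.
Indicial equation: r(r-1) + (-5/2) r + (5/2) = 0 -> roots r_1 = 5/2, r_2 = 1.
Take r = r_1 = 5/2. Let y(x) = x^r sum_{n>=0} a_n x^n with a_0 = 1.
Substitute y = x^r sum a_n x^n and match x^{r+n}. The recurrence is
  D(n) a_n - 2 a_{n-1} = 0,  where D(n) = (r+n)(r+n-1) + (-5/2)(r+n) + (5/2).
  a_n = 2 / D(n) * a_{n-1}.
Since the indicial polynomial factors as (r - r_1)(r - r_2), D(n) = (r_1 + n - r_1)(r_1 + n - r_2) = n(n + 3/2).
Evaluating step by step (a_0 = 1):
  n = 1: D(1) = 1(1 + 3/2) = 5/2; numerator = 2(1) = 2; a_1 = (2)/(5/2) = 4/5
  n = 2: D(2) = 2(2 + 3/2) = 7; numerator = 2(4/5) = 8/5; a_2 = (8/5)/(7) = 8/35
  n = 3: D(3) = 3(3 + 3/2) = 27/2; numerator = 2(8/35) = 16/35; a_3 = (16/35)/(27/2) = 32/945

r = 5/2; a_0 = 1; a_1 = 4/5; a_2 = 8/35; a_3 = 32/945


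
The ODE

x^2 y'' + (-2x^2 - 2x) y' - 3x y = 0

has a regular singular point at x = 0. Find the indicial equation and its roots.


Divide by x^2 to reach normal form y'' + P_1(x) y' + P_2(x) y = 0 with P_1(x) = -2 - 2/x and P_2(x) = -3/x.
x = 0 is a singular point because the y'-coefficient -2 - 2/x has a pole at x = 0 and the y-coefficient -3/x has a pole at x = 0.
It is a regular singular point because x P_1(x) = p(x) = -2x - 2 and x^2 P_2(x) = q(x) = -3x are polynomials, hence analytic at x = 0.
p(0) = -2,  q(0) = 0.
Indicial equation: r(r-1) + p(0) r + q(0) = 0, i.e. r^2 + (p(0) - 1) r + q(0) = 0, i.e. r^2 - 3 r = 0.
Discriminant: (-3)^2 - 4(0) = 9, so r = (3 ± 3)/2.
Solving: r_1 = 3, r_2 = 0.

indicial: r^2 - 3 r = 0; roots r_1 = 3, r_2 = 0


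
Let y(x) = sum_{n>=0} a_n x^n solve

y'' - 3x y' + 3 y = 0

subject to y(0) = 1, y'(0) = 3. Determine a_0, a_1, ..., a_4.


Ansatz: y(x) = sum_{n>=0} a_n x^n, so y'(x) = sum_{n>=1} n a_n x^(n-1) and y''(x) = sum_{n>=2} n(n-1) a_n x^(n-2).
Substitute into P(x) y'' + Q(x) y' + R(x) y = 0 with P(x) = 1, Q(x) = -3x, R(x) = 3, and match powers of x.
Initial conditions: a_0 = 1, a_1 = 3.
Setting the coefficient of each power of x to zero and solving order by order (substituting the coefficients already found):
  x^0: 2 a_2 + 3 a_0 = 0  ->  2 a_2 = -3 a_0 = -3  ->  a_2 = -3/2
  x^1: 6 a_3 = 0  ->  a_3 = 0
  x^2: 12 a_4 - 3 a_2 = 0  ->  12 a_4 = 3 a_2 = -9/2  ->  a_4 = -3/8
Truncated series: y(x) = 1 + 3 x - (3/2) x^2 - (3/8) x^4 + O(x^5).

a_0 = 1; a_1 = 3; a_2 = -3/2; a_3 = 0; a_4 = -3/8


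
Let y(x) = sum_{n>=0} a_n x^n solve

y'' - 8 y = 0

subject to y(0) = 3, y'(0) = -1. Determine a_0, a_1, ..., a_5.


Ansatz: y(x) = sum_{n>=0} a_n x^n, so y'(x) = sum_{n>=1} n a_n x^(n-1) and y''(x) = sum_{n>=2} n(n-1) a_n x^(n-2).
Substitute into P(x) y'' + Q(x) y' + R(x) y = 0 with P(x) = 1, Q(x) = 0, R(x) = -8, and match powers of x.
Initial conditions: a_0 = 3, a_1 = -1.
Setting the coefficient of each power of x to zero and solving order by order (substituting the coefficients already found):
  x^0: 2 a_2 - 8 a_0 = 0  ->  2 a_2 = 8 a_0 = 24  ->  a_2 = 12
  x^1: 6 a_3 - 8 a_1 = 0  ->  6 a_3 = 8 a_1 = -8  ->  a_3 = -4/3
  x^2: 12 a_4 - 8 a_2 = 0  ->  12 a_4 = 8 a_2 = 96  ->  a_4 = 8
  x^3: 20 a_5 - 8 a_3 = 0  ->  20 a_5 = 8 a_3 = -32/3  ->  a_5 = -8/15
Truncated series: y(x) = 3 - x + 12 x^2 - (4/3) x^3 + 8 x^4 - (8/15) x^5 + O(x^6).

a_0 = 3; a_1 = -1; a_2 = 12; a_3 = -4/3; a_4 = 8; a_5 = -8/15


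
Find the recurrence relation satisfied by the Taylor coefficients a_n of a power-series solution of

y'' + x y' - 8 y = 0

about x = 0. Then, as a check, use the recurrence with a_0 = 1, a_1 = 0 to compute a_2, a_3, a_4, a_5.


Substitute y = sum_n a_n x^n.
y''(x) has coefficient (n+2)(n+1) a_{n+2} at x^n;
x y'(x) has coefficient n a_n at x^n (shift);
-8 y(x) has coefficient -8 a_n at x^n.
Matching x^n: (n+2)(n+1) a_{n+2} + (n - 8) a_n = 0.
Thus a_{n+2} = (-n + 8) / ((n+1)(n+2)) * a_n.

Check with a_0 = 1, a_1 = 0 (apply the recurrence for n = 0, 1, 2, 3): a_0 = 1, a_1 = 0, a_2 = 4, a_3 = 0, a_4 = 2, a_5 = 0.

a_(n+2) = (-n + 8) / ((n+1)(n+2)) * a_n; check: a_0 = 1, a_1 = 0, a_2 = 4, a_3 = 0, a_4 = 2, a_5 = 0


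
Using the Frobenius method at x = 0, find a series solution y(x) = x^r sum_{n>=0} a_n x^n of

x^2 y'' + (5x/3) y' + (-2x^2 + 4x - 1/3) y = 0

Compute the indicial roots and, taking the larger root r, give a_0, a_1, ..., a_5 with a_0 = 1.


Write in Frobenius form y'' + (p(x)/x) y' + (q(x)/x^2) y = 0:
  p(x) = 5/3,  q(x) = -2x^2 + 4x - 1/3.
Indicial equation: r(r-1) + (5/3) r + (-1/3) = 0 -> roots r_1 = 1/3, r_2 = -1.
Take r = r_1 = 1/3. Let y(x) = x^r sum_{n>=0} a_n x^n with a_0 = 1.
Substitute y = x^r sum a_n x^n and match x^{r+n}. The recurrence is
  D(n) a_n + 4 a_{n-1} - 2 a_{n-2} = 0,  where D(n) = (r+n)(r+n-1) + (5/3)(r+n) + (-1/3).
  a_n = [-4 a_{n-1} + 2 a_{n-2}] / D(n).
Since the indicial polynomial factors as (r - r_1)(r - r_2), D(n) = (r_1 + n - r_1)(r_1 + n - r_2) = n(n + 4/3).
Evaluating step by step (a_0 = 1):
  n = 1: D(1) = 1(1 + 4/3) = 7/3; numerator = -4(1) = -4; a_1 = (-4)/(7/3) = -12/7
  n = 2: D(2) = 2(2 + 4/3) = 20/3; numerator = -4(-12/7) + 2(1) = 62/7; a_2 = (62/7)/(20/3) = 93/70
  n = 3: D(3) = 3(3 + 4/3) = 13; numerator = -4(93/70) + 2(-12/7) = -306/35; a_3 = (-306/35)/(13) = -306/455
  n = 4: D(4) = 4(4 + 4/3) = 64/3; numerator = -4(-306/455) + 2(93/70) = 2433/455; a_4 = (2433/455)/(64/3) = 7299/29120
  n = 5: D(5) = 5(5 + 4/3) = 95/3; numerator = -4(7299/29120) + 2(-306/455) = -17091/7280; a_5 = (-17091/7280)/(95/3) = -51273/691600

r = 1/3; a_0 = 1; a_1 = -12/7; a_2 = 93/70; a_3 = -306/455; a_4 = 7299/29120; a_5 = -51273/691600


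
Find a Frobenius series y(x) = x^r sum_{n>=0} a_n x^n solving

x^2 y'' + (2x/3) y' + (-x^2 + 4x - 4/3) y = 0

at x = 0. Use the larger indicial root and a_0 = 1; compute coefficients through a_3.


Write in Frobenius form y'' + (p(x)/x) y' + (q(x)/x^2) y = 0:
  p(x) = 2/3,  q(x) = -x^2 + 4x - 4/3.
Indicial equation: r(r-1) + (2/3) r + (-4/3) = 0 -> roots r_1 = 4/3, r_2 = -1.
Take r = r_1 = 4/3. Let y(x) = x^r sum_{n>=0} a_n x^n with a_0 = 1.
Substitute y = x^r sum a_n x^n and match x^{r+n}. The recurrence is
  D(n) a_n + 4 a_{n-1} - 1 a_{n-2} = 0,  where D(n) = (r+n)(r+n-1) + (2/3)(r+n) + (-4/3).
  a_n = [-4 a_{n-1} + 1 a_{n-2}] / D(n).
Since the indicial polynomial factors as (r - r_1)(r - r_2), D(n) = (r_1 + n - r_1)(r_1 + n - r_2) = n(n + 7/3).
Evaluating step by step (a_0 = 1):
  n = 1: D(1) = 1(1 + 7/3) = 10/3; numerator = -4(1) = -4; a_1 = (-4)/(10/3) = -6/5
  n = 2: D(2) = 2(2 + 7/3) = 26/3; numerator = -4(-6/5) + 1(1) = 29/5; a_2 = (29/5)/(26/3) = 87/130
  n = 3: D(3) = 3(3 + 7/3) = 16; numerator = -4(87/130) + 1(-6/5) = -252/65; a_3 = (-252/65)/(16) = -63/260

r = 4/3; a_0 = 1; a_1 = -6/5; a_2 = 87/130; a_3 = -63/260


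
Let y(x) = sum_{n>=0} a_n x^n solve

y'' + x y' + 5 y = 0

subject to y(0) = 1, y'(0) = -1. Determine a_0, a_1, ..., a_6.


Ansatz: y(x) = sum_{n>=0} a_n x^n, so y'(x) = sum_{n>=1} n a_n x^(n-1) and y''(x) = sum_{n>=2} n(n-1) a_n x^(n-2).
Substitute into P(x) y'' + Q(x) y' + R(x) y = 0 with P(x) = 1, Q(x) = x, R(x) = 5, and match powers of x.
Initial conditions: a_0 = 1, a_1 = -1.
Setting the coefficient of each power of x to zero and solving order by order (substituting the coefficients already found):
  x^0: 2 a_2 + 5 a_0 = 0  ->  2 a_2 = -5 a_0 = -5  ->  a_2 = -5/2
  x^1: 6 a_3 + 6 a_1 = 0  ->  6 a_3 = -6 a_1 = 6  ->  a_3 = 1
  x^2: 12 a_4 + 7 a_2 = 0  ->  12 a_4 = -7 a_2 = 35/2  ->  a_4 = 35/24
  x^3: 20 a_5 + 8 a_3 = 0  ->  20 a_5 = -8 a_3 = -8  ->  a_5 = -2/5
  x^4: 30 a_6 + 9 a_4 = 0  ->  30 a_6 = -9 a_4 = -105/8  ->  a_6 = -7/16
Truncated series: y(x) = 1 - x - (5/2) x^2 + x^3 + (35/24) x^4 - (2/5) x^5 - (7/16) x^6 + O(x^7).

a_0 = 1; a_1 = -1; a_2 = -5/2; a_3 = 1; a_4 = 35/24; a_5 = -2/5; a_6 = -7/16


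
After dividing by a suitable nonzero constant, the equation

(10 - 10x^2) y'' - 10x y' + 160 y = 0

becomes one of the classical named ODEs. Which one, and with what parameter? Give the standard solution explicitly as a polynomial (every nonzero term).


All three coefficients share the factor 10; dividing through by 10 gives  (1 - x^2) y'' - x y' + 16 y = 0.
This matches the Chebyshev equation (1 - x^2) y'' - x y' + n^2 y = 0 (note the -x y' term, not -2x y') with n^2 = 16, so n = 4; the polynomial solution is T_4(x).
With y = sum_k a_k x^k, matching x^k gives (k+2)(k+1) a_{k+2} = (k^2 - n^2) a_k = (k - 4)(k + 4) a_k. The right side vanishes at k = 4, so the series with the parity of 4 terminates at degree 4.
Standard normalization: leading coefficient of T_n is 2^(n-1), so a_4 = 2^3 = 8. Work downward with a_k = (k+1)(k+2) a_{k+2} / ((k - 4)(k + 4)):
  a_2 = (3)(4)(8) / ((2 - 4)(2 + 4)) = 96/(-12) = -8
  a_0 = (1)(2)(-8) / ((0 - 4)(0 + 4)) = -16/(-16) = 1
Hence T_4(x) = 8 x^4 - 8 x^2 + 1.

T_4(x); series = 8 x^4 - 8 x^2 + 1


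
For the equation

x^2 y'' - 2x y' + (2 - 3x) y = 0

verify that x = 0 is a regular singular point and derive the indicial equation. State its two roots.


Divide by x^2 to reach normal form y'' + P_1(x) y' + P_2(x) y = 0 with P_1(x) = -2/x and P_2(x) = -3/x + 2/x^2.
x = 0 is a singular point because the y'-coefficient -2/x has a pole at x = 0 and the y-coefficient -3/x + 2/x^2 has a pole at x = 0.
It is a regular singular point because x P_1(x) = p(x) = -2 and x^2 P_2(x) = q(x) = 2 - 3x are polynomials, hence analytic at x = 0.
p(0) = -2,  q(0) = 2.
Indicial equation: r(r-1) + p(0) r + q(0) = 0, i.e. r^2 + (p(0) - 1) r + q(0) = 0, i.e. r^2 - 3 r + 2 = 0.
Discriminant: (-3)^2 - 4(2) = 1, so r = (3 ± 1)/2.
Solving: r_1 = 2, r_2 = 1.

indicial: r^2 - 3 r + 2 = 0; roots r_1 = 2, r_2 = 1


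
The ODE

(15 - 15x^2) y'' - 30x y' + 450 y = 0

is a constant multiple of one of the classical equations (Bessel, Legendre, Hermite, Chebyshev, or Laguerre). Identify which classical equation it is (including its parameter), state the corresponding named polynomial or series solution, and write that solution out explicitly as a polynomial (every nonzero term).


All three coefficients share the factor 15; dividing through by 15 gives  (1 - x^2) y'' - 2x y' + 30 y = 0.
This matches the Legendre equation (1 - x^2) y'' - 2x y' + n(n+1) y = 0 (note the -2x y' term) with n(n+1) = 30, so n = 5; the polynomial solution is P_5(x).
With y = sum_k a_k x^k, matching x^k gives (k+2)(k+1) a_{k+2} = [k(k+1) - n(n+1)] a_k = (k - 5)(k + 6) a_k. The right side vanishes at k = 5, so the series with the parity of 5 terminates at degree 5.
Standard normalization (P_n(1) = 1): leading coefficient (2n)!/(2^n (n!)^2) = 3628800/(32*14400) = 63/8, so a_5 = 63/8. Work downward with a_k = (k+1)(k+2) a_{k+2} / ((k - 5)(k + 6)):
  a_3 = (4)(5)(63/8) / ((3 - 5)(3 + 6)) = (315/2)/(-18) = -35/4
  a_1 = (2)(3)(-35/4) / ((1 - 5)(1 + 6)) = (-105/2)/(-28) = 15/8
Hence P_5(x) = 63 x^5/8 - 35 x^3/4 + 15 x/8.

P_5(x); series = 63 x^5/8 - 35 x^3/4 + 15 x/8


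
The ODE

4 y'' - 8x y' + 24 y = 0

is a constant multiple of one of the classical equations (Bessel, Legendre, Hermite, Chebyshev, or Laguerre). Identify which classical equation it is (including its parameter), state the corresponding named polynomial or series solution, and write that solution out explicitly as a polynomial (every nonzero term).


All three coefficients share the factor 4; dividing through by 4 gives  y'' - 2x y' + 6 y = 0.
This matches the Hermite equation y'' - 2x y' + 2n y = 0 with 2n = 6, so n = 3; the polynomial solution is H_3(x).
With y = sum_k a_k x^k, matching x^k gives (k+2)(k+1) a_{k+2} = 2(k - n) a_k = 2(k - 3) a_k. The right side vanishes at k = 3, so the series with the parity of 3 terminates at degree 3.
Standard normalization: leading coefficient of H_n is 2^n, so a_3 = 2^3 = 8. Work downward with a_k = (k+1)(k+2) a_{k+2} / (2(k - n)):
  a_1 = (2)(3)(8) / (2(1 - 3)) = 48/(-4) = -12
Hence H_3(x) = 8 x^3 - 12 x.

H_3(x); series = 8 x^3 - 12 x


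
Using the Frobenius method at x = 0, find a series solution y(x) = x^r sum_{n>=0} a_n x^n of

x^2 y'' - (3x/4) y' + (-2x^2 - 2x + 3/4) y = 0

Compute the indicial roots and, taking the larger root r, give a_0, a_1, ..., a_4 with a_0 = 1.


Write in Frobenius form y'' + (p(x)/x) y' + (q(x)/x^2) y = 0:
  p(x) = -3/4,  q(x) = -2x^2 - 2x + 3/4.
Indicial equation: r(r-1) + (-3/4) r + (3/4) = 0 -> roots r_1 = 1, r_2 = 3/4.
Take r = r_1 = 1. Let y(x) = x^r sum_{n>=0} a_n x^n with a_0 = 1.
Substitute y = x^r sum a_n x^n and match x^{r+n}. The recurrence is
  D(n) a_n - 2 a_{n-1} - 2 a_{n-2} = 0,  where D(n) = (r+n)(r+n-1) + (-3/4)(r+n) + (3/4).
  a_n = [2 a_{n-1} + 2 a_{n-2}] / D(n).
Since the indicial polynomial factors as (r - r_1)(r - r_2), D(n) = (r_1 + n - r_1)(r_1 + n - r_2) = n(n + 1/4).
Evaluating step by step (a_0 = 1):
  n = 1: D(1) = 1(1 + 1/4) = 5/4; numerator = 2(1) = 2; a_1 = (2)/(5/4) = 8/5
  n = 2: D(2) = 2(2 + 1/4) = 9/2; numerator = 2(8/5) + 2(1) = 26/5; a_2 = (26/5)/(9/2) = 52/45
  n = 3: D(3) = 3(3 + 1/4) = 39/4; numerator = 2(52/45) + 2(8/5) = 248/45; a_3 = (248/45)/(39/4) = 992/1755
  n = 4: D(4) = 4(4 + 1/4) = 17; numerator = 2(992/1755) + 2(52/45) = 1208/351; a_4 = (1208/351)/(17) = 1208/5967

r = 1; a_0 = 1; a_1 = 8/5; a_2 = 52/45; a_3 = 992/1755; a_4 = 1208/5967


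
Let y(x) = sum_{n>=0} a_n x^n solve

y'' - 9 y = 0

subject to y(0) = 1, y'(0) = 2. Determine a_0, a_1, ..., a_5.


Ansatz: y(x) = sum_{n>=0} a_n x^n, so y'(x) = sum_{n>=1} n a_n x^(n-1) and y''(x) = sum_{n>=2} n(n-1) a_n x^(n-2).
Substitute into P(x) y'' + Q(x) y' + R(x) y = 0 with P(x) = 1, Q(x) = 0, R(x) = -9, and match powers of x.
Initial conditions: a_0 = 1, a_1 = 2.
Setting the coefficient of each power of x to zero and solving order by order (substituting the coefficients already found):
  x^0: 2 a_2 - 9 a_0 = 0  ->  2 a_2 = 9 a_0 = 9  ->  a_2 = 9/2
  x^1: 6 a_3 - 9 a_1 = 0  ->  6 a_3 = 9 a_1 = 18  ->  a_3 = 3
  x^2: 12 a_4 - 9 a_2 = 0  ->  12 a_4 = 9 a_2 = 81/2  ->  a_4 = 27/8
  x^3: 20 a_5 - 9 a_3 = 0  ->  20 a_5 = 9 a_3 = 27  ->  a_5 = 27/20
Truncated series: y(x) = 1 + 2 x + (9/2) x^2 + 3 x^3 + (27/8) x^4 + (27/20) x^5 + O(x^6).

a_0 = 1; a_1 = 2; a_2 = 9/2; a_3 = 3; a_4 = 27/8; a_5 = 27/20


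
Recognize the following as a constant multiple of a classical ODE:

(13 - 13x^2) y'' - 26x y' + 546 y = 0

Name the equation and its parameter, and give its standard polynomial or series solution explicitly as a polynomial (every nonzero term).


All three coefficients share the factor 13; dividing through by 13 gives  (1 - x^2) y'' - 2x y' + 42 y = 0.
This matches the Legendre equation (1 - x^2) y'' - 2x y' + n(n+1) y = 0 (note the -2x y' term) with n(n+1) = 42, so n = 6; the polynomial solution is P_6(x).
With y = sum_k a_k x^k, matching x^k gives (k+2)(k+1) a_{k+2} = [k(k+1) - n(n+1)] a_k = (k - 6)(k + 7) a_k. The right side vanishes at k = 6, so the series with the parity of 6 terminates at degree 6.
Standard normalization (P_n(1) = 1): leading coefficient (2n)!/(2^n (n!)^2) = 479001600/(64*518400) = 231/16, so a_6 = 231/16. Work downward with a_k = (k+1)(k+2) a_{k+2} / ((k - 6)(k + 7)):
  a_4 = (5)(6)(231/16) / ((4 - 6)(4 + 7)) = (3465/8)/(-22) = -315/16
  a_2 = (3)(4)(-315/16) / ((2 - 6)(2 + 7)) = (-945/4)/(-36) = 105/16
  a_0 = (1)(2)(105/16) / ((0 - 6)(0 + 7)) = (105/8)/(-42) = -5/16
Hence P_6(x) = 231 x^6/16 - 315 x^4/16 + 105 x^2/16 - 5/16.

P_6(x); series = 231 x^6/16 - 315 x^4/16 + 105 x^2/16 - 5/16


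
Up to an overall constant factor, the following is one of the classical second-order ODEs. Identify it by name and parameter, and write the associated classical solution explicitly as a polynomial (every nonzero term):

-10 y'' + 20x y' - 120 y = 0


All three coefficients share the factor -10; dividing through by -10 gives  y'' - 2x y' + 12 y = 0.
This matches the Hermite equation y'' - 2x y' + 2n y = 0 with 2n = 12, so n = 6; the polynomial solution is H_6(x).
With y = sum_k a_k x^k, matching x^k gives (k+2)(k+1) a_{k+2} = 2(k - n) a_k = 2(k - 6) a_k. The right side vanishes at k = 6, so the series with the parity of 6 terminates at degree 6.
Standard normalization: leading coefficient of H_n is 2^n, so a_6 = 2^6 = 64. Work downward with a_k = (k+1)(k+2) a_{k+2} / (2(k - n)):
  a_4 = (5)(6)(64) / (2(4 - 6)) = 1920/(-4) = -480
  a_2 = (3)(4)(-480) / (2(2 - 6)) = -5760/(-8) = 720
  a_0 = (1)(2)(720) / (2(0 - 6)) = 1440/(-12) = -120
Hence H_6(x) = 64 x^6 - 480 x^4 + 720 x^2 - 120.

H_6(x); series = 64 x^6 - 480 x^4 + 720 x^2 - 120


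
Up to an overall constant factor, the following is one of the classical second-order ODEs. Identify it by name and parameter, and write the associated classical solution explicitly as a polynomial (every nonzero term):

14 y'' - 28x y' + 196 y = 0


All three coefficients share the factor 14; dividing through by 14 gives  y'' - 2x y' + 14 y = 0.
This matches the Hermite equation y'' - 2x y' + 2n y = 0 with 2n = 14, so n = 7; the polynomial solution is H_7(x).
With y = sum_k a_k x^k, matching x^k gives (k+2)(k+1) a_{k+2} = 2(k - n) a_k = 2(k - 7) a_k. The right side vanishes at k = 7, so the series with the parity of 7 terminates at degree 7.
Standard normalization: leading coefficient of H_n is 2^n, so a_7 = 2^7 = 128. Work downward with a_k = (k+1)(k+2) a_{k+2} / (2(k - n)):
  a_5 = (6)(7)(128) / (2(5 - 7)) = 5376/(-4) = -1344
  a_3 = (4)(5)(-1344) / (2(3 - 7)) = -26880/(-8) = 3360
  a_1 = (2)(3)(3360) / (2(1 - 7)) = 20160/(-12) = -1680
Hence H_7(x) = 128 x^7 - 1344 x^5 + 3360 x^3 - 1680 x.

H_7(x); series = 128 x^7 - 1344 x^5 + 3360 x^3 - 1680 x


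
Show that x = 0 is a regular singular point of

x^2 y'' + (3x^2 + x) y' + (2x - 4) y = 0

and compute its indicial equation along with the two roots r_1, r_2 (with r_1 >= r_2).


Divide by x^2 to reach normal form y'' + P_1(x) y' + P_2(x) y = 0 with P_1(x) = 3 + 1/x and P_2(x) = 2/x - 4/x^2.
x = 0 is a singular point because the y'-coefficient 3 + 1/x has a pole at x = 0 and the y-coefficient 2/x - 4/x^2 has a pole at x = 0.
It is a regular singular point because x P_1(x) = p(x) = 3x + 1 and x^2 P_2(x) = q(x) = 2x - 4 are polynomials, hence analytic at x = 0.
p(0) = 1,  q(0) = -4.
Indicial equation: r(r-1) + p(0) r + q(0) = 0, i.e. r^2 + (p(0) - 1) r + q(0) = 0, i.e. r^2 - 4 = 0.
Discriminant: (0)^2 - 4(-4) = 16, so r = (0 ± 4)/2.
Solving: r_1 = 2, r_2 = -2.

indicial: r^2 - 4 = 0; roots r_1 = 2, r_2 = -2


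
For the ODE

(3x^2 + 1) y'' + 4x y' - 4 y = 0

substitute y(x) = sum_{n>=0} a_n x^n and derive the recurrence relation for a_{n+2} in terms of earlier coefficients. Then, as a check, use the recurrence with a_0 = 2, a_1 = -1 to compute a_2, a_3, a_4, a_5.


Substitute y = sum_n a_n x^n.
(1 + 3 x^2) y'' contributes (n+2)(n+1) a_{n+2} + 3 n(n-1) a_n at x^n.
4 x y'(x) contributes 4 n a_n at x^n.
-4 y(x) contributes -4 a_n at x^n.
Matching x^n: (n+2)(n+1) a_{n+2} + (3 n(n-1) + 4 n - 4) a_n = 0.
Thus a_{n+2} = (-3 n(n-1) - 4 n + 4) / ((n+1)(n+2)) * a_n.

Check with a_0 = 2, a_1 = -1 (apply the recurrence for n = 0, 1, 2, 3): a_0 = 2, a_1 = -1, a_2 = 4, a_3 = 0, a_4 = -10/3, a_5 = 0.

a_(n+2) = (-3 n(n-1) - 4 n + 4) / ((n+1)(n+2)) * a_n; check: a_0 = 2, a_1 = -1, a_2 = 4, a_3 = 0, a_4 = -10/3, a_5 = 0


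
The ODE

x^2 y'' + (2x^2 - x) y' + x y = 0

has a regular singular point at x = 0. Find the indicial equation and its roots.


Divide by x^2 to reach normal form y'' + P_1(x) y' + P_2(x) y = 0 with P_1(x) = 2 - 1/x and P_2(x) = 1/x.
x = 0 is a singular point because the y'-coefficient 2 - 1/x has a pole at x = 0 and the y-coefficient 1/x has a pole at x = 0.
It is a regular singular point because x P_1(x) = p(x) = 2x - 1 and x^2 P_2(x) = q(x) = x are polynomials, hence analytic at x = 0.
p(0) = -1,  q(0) = 0.
Indicial equation: r(r-1) + p(0) r + q(0) = 0, i.e. r^2 + (p(0) - 1) r + q(0) = 0, i.e. r^2 - 2 r = 0.
Discriminant: (-2)^2 - 4(0) = 4, so r = (2 ± 2)/2.
Solving: r_1 = 2, r_2 = 0.

indicial: r^2 - 2 r = 0; roots r_1 = 2, r_2 = 0


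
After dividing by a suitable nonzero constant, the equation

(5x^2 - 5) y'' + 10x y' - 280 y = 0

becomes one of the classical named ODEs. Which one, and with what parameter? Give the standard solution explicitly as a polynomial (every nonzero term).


All three coefficients share the factor -5; dividing through by -5 gives  (1 - x^2) y'' - 2x y' + 56 y = 0.
This matches the Legendre equation (1 - x^2) y'' - 2x y' + n(n+1) y = 0 (note the -2x y' term) with n(n+1) = 56, so n = 7; the polynomial solution is P_7(x).
With y = sum_k a_k x^k, matching x^k gives (k+2)(k+1) a_{k+2} = [k(k+1) - n(n+1)] a_k = (k - 7)(k + 8) a_k. The right side vanishes at k = 7, so the series with the parity of 7 terminates at degree 7.
Standard normalization (P_n(1) = 1): leading coefficient (2n)!/(2^n (n!)^2) = 87178291200/(128*25401600) = 429/16, so a_7 = 429/16. Work downward with a_k = (k+1)(k+2) a_{k+2} / ((k - 7)(k + 8)):
  a_5 = (6)(7)(429/16) / ((5 - 7)(5 + 8)) = (9009/8)/(-26) = -693/16
  a_3 = (4)(5)(-693/16) / ((3 - 7)(3 + 8)) = (-3465/4)/(-44) = 315/16
  a_1 = (2)(3)(315/16) / ((1 - 7)(1 + 8)) = (945/8)/(-54) = -35/16
Hence P_7(x) = 429 x^7/16 - 693 x^5/16 + 315 x^3/16 - 35 x/16.

P_7(x); series = 429 x^7/16 - 693 x^5/16 + 315 x^3/16 - 35 x/16


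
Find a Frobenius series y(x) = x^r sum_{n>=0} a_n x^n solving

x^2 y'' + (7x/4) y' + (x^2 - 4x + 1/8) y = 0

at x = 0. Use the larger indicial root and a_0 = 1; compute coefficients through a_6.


Write in Frobenius form y'' + (p(x)/x) y' + (q(x)/x^2) y = 0:
  p(x) = 7/4,  q(x) = x^2 - 4x + 1/8.
Indicial equation: r(r-1) + (7/4) r + (1/8) = 0 -> roots r_1 = -1/4, r_2 = -1/2.
Take r = r_1 = -1/4. Let y(x) = x^r sum_{n>=0} a_n x^n with a_0 = 1.
Substitute y = x^r sum a_n x^n and match x^{r+n}. The recurrence is
  D(n) a_n - 4 a_{n-1} + 1 a_{n-2} = 0,  where D(n) = (r+n)(r+n-1) + (7/4)(r+n) + (1/8).
  a_n = [4 a_{n-1} - 1 a_{n-2}] / D(n).
Since the indicial polynomial factors as (r - r_1)(r - r_2), D(n) = (r_1 + n - r_1)(r_1 + n - r_2) = n(n + 1/4).
Evaluating step by step (a_0 = 1):
  n = 1: D(1) = 1(1 + 1/4) = 5/4; numerator = 4(1) = 4; a_1 = (4)/(5/4) = 16/5
  n = 2: D(2) = 2(2 + 1/4) = 9/2; numerator = 4(16/5) - 1(1) = 59/5; a_2 = (59/5)/(9/2) = 118/45
  n = 3: D(3) = 3(3 + 1/4) = 39/4; numerator = 4(118/45) - 1(16/5) = 328/45; a_3 = (328/45)/(39/4) = 1312/1755
  n = 4: D(4) = 4(4 + 1/4) = 17; numerator = 4(1312/1755) - 1(118/45) = 646/1755; a_4 = (646/1755)/(17) = 38/1755
  n = 5: D(5) = 5(5 + 1/4) = 105/4; numerator = 4(38/1755) - 1(1312/1755) = -232/351; a_5 = (-232/351)/(105/4) = -928/36855
  n = 6: D(6) = 6(6 + 1/4) = 75/2; numerator = 4(-928/36855) - 1(38/1755) = -902/7371; a_6 = (-902/7371)/(75/2) = -1804/552825

r = -1/4; a_0 = 1; a_1 = 16/5; a_2 = 118/45; a_3 = 1312/1755; a_4 = 38/1755; a_5 = -928/36855; a_6 = -1804/552825


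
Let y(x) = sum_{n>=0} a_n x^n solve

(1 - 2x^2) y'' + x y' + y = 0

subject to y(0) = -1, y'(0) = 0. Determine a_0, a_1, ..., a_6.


Ansatz: y(x) = sum_{n>=0} a_n x^n, so y'(x) = sum_{n>=1} n a_n x^(n-1) and y''(x) = sum_{n>=2} n(n-1) a_n x^(n-2).
Substitute into P(x) y'' + Q(x) y' + R(x) y = 0 with P(x) = 1 - 2x^2, Q(x) = x, R(x) = 1, and match powers of x.
Initial conditions: a_0 = -1, a_1 = 0.
Setting the coefficient of each power of x to zero and solving order by order (substituting the coefficients already found):
  x^0: 2 a_2 + a_0 = 0  ->  2 a_2 = -a_0 = 1  ->  a_2 = 1/2
  x^1: 6 a_3 + 2 a_1 = 0  ->  6 a_3 = -2 a_1 = 0  ->  a_3 = 0
  x^2: 12 a_4 - a_2 = 0  ->  12 a_4 = a_2 = 1/2  ->  a_4 = 1/24
  x^3: 20 a_5 - 8 a_3 = 0  ->  20 a_5 = 8 a_3 = 0  ->  a_5 = 0
  x^4: 30 a_6 - 19 a_4 = 0  ->  30 a_6 = 19 a_4 = 19/24  ->  a_6 = 19/720
Truncated series: y(x) = -1 + (1/2) x^2 + (1/24) x^4 + (19/720) x^6 + O(x^7).

a_0 = -1; a_1 = 0; a_2 = 1/2; a_3 = 0; a_4 = 1/24; a_5 = 0; a_6 = 19/720


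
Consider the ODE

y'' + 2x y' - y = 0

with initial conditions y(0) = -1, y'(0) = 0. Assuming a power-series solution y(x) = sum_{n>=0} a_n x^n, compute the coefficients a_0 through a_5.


Ansatz: y(x) = sum_{n>=0} a_n x^n, so y'(x) = sum_{n>=1} n a_n x^(n-1) and y''(x) = sum_{n>=2} n(n-1) a_n x^(n-2).
Substitute into P(x) y'' + Q(x) y' + R(x) y = 0 with P(x) = 1, Q(x) = 2x, R(x) = -1, and match powers of x.
Initial conditions: a_0 = -1, a_1 = 0.
Setting the coefficient of each power of x to zero and solving order by order (substituting the coefficients already found):
  x^0: 2 a_2 - a_0 = 0  ->  2 a_2 = a_0 = -1  ->  a_2 = -1/2
  x^1: 6 a_3 + a_1 = 0  ->  6 a_3 = -a_1 = 0  ->  a_3 = 0
  x^2: 12 a_4 + 3 a_2 = 0  ->  12 a_4 = -3 a_2 = 3/2  ->  a_4 = 1/8
  x^3: 20 a_5 + 5 a_3 = 0  ->  20 a_5 = -5 a_3 = 0  ->  a_5 = 0
Truncated series: y(x) = -1 - (1/2) x^2 + (1/8) x^4 + O(x^6).

a_0 = -1; a_1 = 0; a_2 = -1/2; a_3 = 0; a_4 = 1/8; a_5 = 0


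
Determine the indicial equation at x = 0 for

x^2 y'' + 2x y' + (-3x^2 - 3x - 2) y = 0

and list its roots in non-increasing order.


Divide by x^2 to reach normal form y'' + P_1(x) y' + P_2(x) y = 0 with P_1(x) = 2/x and P_2(x) = -3 - 3/x - 2/x^2.
x = 0 is a singular point because the y'-coefficient 2/x has a pole at x = 0 and the y-coefficient -3 - 3/x - 2/x^2 has a pole at x = 0.
It is a regular singular point because x P_1(x) = p(x) = 2 and x^2 P_2(x) = q(x) = -3x^2 - 3x - 2 are polynomials, hence analytic at x = 0.
p(0) = 2,  q(0) = -2.
Indicial equation: r(r-1) + p(0) r + q(0) = 0, i.e. r^2 + (p(0) - 1) r + q(0) = 0, i.e. r^2 + 1 r - 2 = 0.
Discriminant: (1)^2 - 4(-2) = 9, so r = (-1 ± 3)/2.
Solving: r_1 = 1, r_2 = -2.

indicial: r^2 + 1 r - 2 = 0; roots r_1 = 1, r_2 = -2


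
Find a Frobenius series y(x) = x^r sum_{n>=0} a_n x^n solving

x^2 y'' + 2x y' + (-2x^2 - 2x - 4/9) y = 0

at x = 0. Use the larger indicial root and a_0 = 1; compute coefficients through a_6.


Write in Frobenius form y'' + (p(x)/x) y' + (q(x)/x^2) y = 0:
  p(x) = 2,  q(x) = -2x^2 - 2x - 4/9.
Indicial equation: r(r-1) + (2) r + (-4/9) = 0 -> roots r_1 = 1/3, r_2 = -4/3.
Take r = r_1 = 1/3. Let y(x) = x^r sum_{n>=0} a_n x^n with a_0 = 1.
Substitute y = x^r sum a_n x^n and match x^{r+n}. The recurrence is
  D(n) a_n - 2 a_{n-1} - 2 a_{n-2} = 0,  where D(n) = (r+n)(r+n-1) + (2)(r+n) + (-4/9).
  a_n = [2 a_{n-1} + 2 a_{n-2}] / D(n).
Since the indicial polynomial factors as (r - r_1)(r - r_2), D(n) = (r_1 + n - r_1)(r_1 + n - r_2) = n(n + 5/3).
Evaluating step by step (a_0 = 1):
  n = 1: D(1) = 1(1 + 5/3) = 8/3; numerator = 2(1) = 2; a_1 = (2)/(8/3) = 3/4
  n = 2: D(2) = 2(2 + 5/3) = 22/3; numerator = 2(3/4) + 2(1) = 7/2; a_2 = (7/2)/(22/3) = 21/44
  n = 3: D(3) = 3(3 + 5/3) = 14; numerator = 2(21/44) + 2(3/4) = 27/11; a_3 = (27/11)/(14) = 27/154
  n = 4: D(4) = 4(4 + 5/3) = 68/3; numerator = 2(27/154) + 2(21/44) = 201/154; a_4 = (201/154)/(68/3) = 603/10472
  n = 5: D(5) = 5(5 + 5/3) = 100/3; numerator = 2(603/10472) + 2(27/154) = 2439/5236; a_5 = (2439/5236)/(100/3) = 7317/523600
  n = 6: D(6) = 6(6 + 5/3) = 46; numerator = 2(7317/523600) + 2(603/10472) = 37467/261800; a_6 = (37467/261800)/(46) = 1629/523600

r = 1/3; a_0 = 1; a_1 = 3/4; a_2 = 21/44; a_3 = 27/154; a_4 = 603/10472; a_5 = 7317/523600; a_6 = 1629/523600


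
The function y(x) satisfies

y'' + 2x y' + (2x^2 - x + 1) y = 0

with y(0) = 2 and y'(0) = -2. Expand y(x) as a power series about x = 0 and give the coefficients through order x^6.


Ansatz: y(x) = sum_{n>=0} a_n x^n, so y'(x) = sum_{n>=1} n a_n x^(n-1) and y''(x) = sum_{n>=2} n(n-1) a_n x^(n-2).
Substitute into P(x) y'' + Q(x) y' + R(x) y = 0 with P(x) = 1, Q(x) = 2x, R(x) = 2x^2 - x + 1, and match powers of x.
Initial conditions: a_0 = 2, a_1 = -2.
Setting the coefficient of each power of x to zero and solving order by order (substituting the coefficients already found):
  x^0: 2 a_2 + a_0 = 0  ->  2 a_2 = -a_0 = -2  ->  a_2 = -1
  x^1: 6 a_3 + 3 a_1 - a_0 = 0  ->  6 a_3 = -3 a_1 + a_0 = 8  ->  a_3 = 4/3
  x^2: 12 a_4 + 5 a_2 - a_1 + 2 a_0 = 0  ->  12 a_4 = -5 a_2 + a_1 - 2 a_0 = -1  ->  a_4 = -1/12
  x^3: 20 a_5 + 7 a_3 - a_2 + 2 a_1 = 0  ->  20 a_5 = -7 a_3 + a_2 - 2 a_1 = -19/3  ->  a_5 = -19/60
  x^4: 30 a_6 + 9 a_4 - a_3 + 2 a_2 = 0  ->  30 a_6 = -9 a_4 + a_3 - 2 a_2 = 49/12  ->  a_6 = 49/360
Truncated series: y(x) = 2 - 2 x - x^2 + (4/3) x^3 - (1/12) x^4 - (19/60) x^5 + (49/360) x^6 + O(x^7).

a_0 = 2; a_1 = -2; a_2 = -1; a_3 = 4/3; a_4 = -1/12; a_5 = -19/60; a_6 = 49/360


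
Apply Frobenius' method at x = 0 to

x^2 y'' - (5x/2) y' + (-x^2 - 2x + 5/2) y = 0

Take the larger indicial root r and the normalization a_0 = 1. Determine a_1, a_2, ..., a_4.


Write in Frobenius form y'' + (p(x)/x) y' + (q(x)/x^2) y = 0:
  p(x) = -5/2,  q(x) = -x^2 - 2x + 5/2.
Indicial equation: r(r-1) + (-5/2) r + (5/2) = 0 -> roots r_1 = 5/2, r_2 = 1.
Take r = r_1 = 5/2. Let y(x) = x^r sum_{n>=0} a_n x^n with a_0 = 1.
Substitute y = x^r sum a_n x^n and match x^{r+n}. The recurrence is
  D(n) a_n - 2 a_{n-1} - 1 a_{n-2} = 0,  where D(n) = (r+n)(r+n-1) + (-5/2)(r+n) + (5/2).
  a_n = [2 a_{n-1} + 1 a_{n-2}] / D(n).
Since the indicial polynomial factors as (r - r_1)(r - r_2), D(n) = (r_1 + n - r_1)(r_1 + n - r_2) = n(n + 3/2).
Evaluating step by step (a_0 = 1):
  n = 1: D(1) = 1(1 + 3/2) = 5/2; numerator = 2(1) = 2; a_1 = (2)/(5/2) = 4/5
  n = 2: D(2) = 2(2 + 3/2) = 7; numerator = 2(4/5) + 1(1) = 13/5; a_2 = (13/5)/(7) = 13/35
  n = 3: D(3) = 3(3 + 3/2) = 27/2; numerator = 2(13/35) + 1(4/5) = 54/35; a_3 = (54/35)/(27/2) = 4/35
  n = 4: D(4) = 4(4 + 3/2) = 22; numerator = 2(4/35) + 1(13/35) = 3/5; a_4 = (3/5)/(22) = 3/110

r = 5/2; a_0 = 1; a_1 = 4/5; a_2 = 13/35; a_3 = 4/35; a_4 = 3/110


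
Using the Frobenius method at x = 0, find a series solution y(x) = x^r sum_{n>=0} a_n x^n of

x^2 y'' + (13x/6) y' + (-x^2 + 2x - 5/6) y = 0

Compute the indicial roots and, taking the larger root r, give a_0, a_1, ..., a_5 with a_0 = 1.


Write in Frobenius form y'' + (p(x)/x) y' + (q(x)/x^2) y = 0:
  p(x) = 13/6,  q(x) = -x^2 + 2x - 5/6.
Indicial equation: r(r-1) + (13/6) r + (-5/6) = 0 -> roots r_1 = 1/2, r_2 = -5/3.
Take r = r_1 = 1/2. Let y(x) = x^r sum_{n>=0} a_n x^n with a_0 = 1.
Substitute y = x^r sum a_n x^n and match x^{r+n}. The recurrence is
  D(n) a_n + 2 a_{n-1} - 1 a_{n-2} = 0,  where D(n) = (r+n)(r+n-1) + (13/6)(r+n) + (-5/6).
  a_n = [-2 a_{n-1} + 1 a_{n-2}] / D(n).
Since the indicial polynomial factors as (r - r_1)(r - r_2), D(n) = (r_1 + n - r_1)(r_1 + n - r_2) = n(n + 13/6).
Evaluating step by step (a_0 = 1):
  n = 1: D(1) = 1(1 + 13/6) = 19/6; numerator = -2(1) = -2; a_1 = (-2)/(19/6) = -12/19
  n = 2: D(2) = 2(2 + 13/6) = 25/3; numerator = -2(-12/19) + 1(1) = 43/19; a_2 = (43/19)/(25/3) = 129/475
  n = 3: D(3) = 3(3 + 13/6) = 31/2; numerator = -2(129/475) + 1(-12/19) = -558/475; a_3 = (-558/475)/(31/2) = -36/475
  n = 4: D(4) = 4(4 + 13/6) = 74/3; numerator = -2(-36/475) + 1(129/475) = 201/475; a_4 = (201/475)/(74/3) = 603/35150
  n = 5: D(5) = 5(5 + 13/6) = 215/6; numerator = -2(603/35150) + 1(-36/475) = -387/3515; a_5 = (-387/3515)/(215/6) = -54/17575

r = 1/2; a_0 = 1; a_1 = -12/19; a_2 = 129/475; a_3 = -36/475; a_4 = 603/35150; a_5 = -54/17575


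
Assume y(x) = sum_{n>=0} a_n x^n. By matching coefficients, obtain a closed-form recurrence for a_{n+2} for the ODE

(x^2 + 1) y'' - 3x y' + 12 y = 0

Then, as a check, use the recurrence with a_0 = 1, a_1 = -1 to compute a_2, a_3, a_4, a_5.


Substitute y = sum_n a_n x^n.
(1 + 1 x^2) y'' contributes (n+2)(n+1) a_{n+2} + n(n-1) a_n at x^n.
-3 x y'(x) contributes -3 n a_n at x^n.
12 y(x) contributes 12 a_n at x^n.
Matching x^n: (n+2)(n+1) a_{n+2} + (n(n-1) - 3 n + 12) a_n = 0.
Thus a_{n+2} = (-n(n-1) + 3 n - 12) / ((n+1)(n+2)) * a_n.

Check with a_0 = 1, a_1 = -1 (apply the recurrence for n = 0, 1, 2, 3): a_0 = 1, a_1 = -1, a_2 = -6, a_3 = 3/2, a_4 = 4, a_5 = -27/40.

a_(n+2) = (-n(n-1) + 3 n - 12) / ((n+1)(n+2)) * a_n; check: a_0 = 1, a_1 = -1, a_2 = -6, a_3 = 3/2, a_4 = 4, a_5 = -27/40


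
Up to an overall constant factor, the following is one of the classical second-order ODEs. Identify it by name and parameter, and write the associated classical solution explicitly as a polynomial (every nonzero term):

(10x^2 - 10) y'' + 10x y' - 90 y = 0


All three coefficients share the factor -10; dividing through by -10 gives  (1 - x^2) y'' - x y' + 9 y = 0.
This matches the Chebyshev equation (1 - x^2) y'' - x y' + n^2 y = 0 (note the -x y' term, not -2x y') with n^2 = 9, so n = 3; the polynomial solution is T_3(x).
With y = sum_k a_k x^k, matching x^k gives (k+2)(k+1) a_{k+2} = (k^2 - n^2) a_k = (k - 3)(k + 3) a_k. The right side vanishes at k = 3, so the series with the parity of 3 terminates at degree 3.
Standard normalization: leading coefficient of T_n is 2^(n-1), so a_3 = 2^2 = 4. Work downward with a_k = (k+1)(k+2) a_{k+2} / ((k - 3)(k + 3)):
  a_1 = (2)(3)(4) / ((1 - 3)(1 + 3)) = 24/(-8) = -3
Hence T_3(x) = 4 x^3 - 3 x.

T_3(x); series = 4 x^3 - 3 x


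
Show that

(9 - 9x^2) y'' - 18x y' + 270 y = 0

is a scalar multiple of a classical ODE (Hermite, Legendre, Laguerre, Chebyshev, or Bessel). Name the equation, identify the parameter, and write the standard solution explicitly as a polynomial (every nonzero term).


All three coefficients share the factor 9; dividing through by 9 gives  (1 - x^2) y'' - 2x y' + 30 y = 0.
This matches the Legendre equation (1 - x^2) y'' - 2x y' + n(n+1) y = 0 (note the -2x y' term) with n(n+1) = 30, so n = 5; the polynomial solution is P_5(x).
With y = sum_k a_k x^k, matching x^k gives (k+2)(k+1) a_{k+2} = [k(k+1) - n(n+1)] a_k = (k - 5)(k + 6) a_k. The right side vanishes at k = 5, so the series with the parity of 5 terminates at degree 5.
Standard normalization (P_n(1) = 1): leading coefficient (2n)!/(2^n (n!)^2) = 3628800/(32*14400) = 63/8, so a_5 = 63/8. Work downward with a_k = (k+1)(k+2) a_{k+2} / ((k - 5)(k + 6)):
  a_3 = (4)(5)(63/8) / ((3 - 5)(3 + 6)) = (315/2)/(-18) = -35/4
  a_1 = (2)(3)(-35/4) / ((1 - 5)(1 + 6)) = (-105/2)/(-28) = 15/8
Hence P_5(x) = 63 x^5/8 - 35 x^3/4 + 15 x/8.

P_5(x); series = 63 x^5/8 - 35 x^3/4 + 15 x/8
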